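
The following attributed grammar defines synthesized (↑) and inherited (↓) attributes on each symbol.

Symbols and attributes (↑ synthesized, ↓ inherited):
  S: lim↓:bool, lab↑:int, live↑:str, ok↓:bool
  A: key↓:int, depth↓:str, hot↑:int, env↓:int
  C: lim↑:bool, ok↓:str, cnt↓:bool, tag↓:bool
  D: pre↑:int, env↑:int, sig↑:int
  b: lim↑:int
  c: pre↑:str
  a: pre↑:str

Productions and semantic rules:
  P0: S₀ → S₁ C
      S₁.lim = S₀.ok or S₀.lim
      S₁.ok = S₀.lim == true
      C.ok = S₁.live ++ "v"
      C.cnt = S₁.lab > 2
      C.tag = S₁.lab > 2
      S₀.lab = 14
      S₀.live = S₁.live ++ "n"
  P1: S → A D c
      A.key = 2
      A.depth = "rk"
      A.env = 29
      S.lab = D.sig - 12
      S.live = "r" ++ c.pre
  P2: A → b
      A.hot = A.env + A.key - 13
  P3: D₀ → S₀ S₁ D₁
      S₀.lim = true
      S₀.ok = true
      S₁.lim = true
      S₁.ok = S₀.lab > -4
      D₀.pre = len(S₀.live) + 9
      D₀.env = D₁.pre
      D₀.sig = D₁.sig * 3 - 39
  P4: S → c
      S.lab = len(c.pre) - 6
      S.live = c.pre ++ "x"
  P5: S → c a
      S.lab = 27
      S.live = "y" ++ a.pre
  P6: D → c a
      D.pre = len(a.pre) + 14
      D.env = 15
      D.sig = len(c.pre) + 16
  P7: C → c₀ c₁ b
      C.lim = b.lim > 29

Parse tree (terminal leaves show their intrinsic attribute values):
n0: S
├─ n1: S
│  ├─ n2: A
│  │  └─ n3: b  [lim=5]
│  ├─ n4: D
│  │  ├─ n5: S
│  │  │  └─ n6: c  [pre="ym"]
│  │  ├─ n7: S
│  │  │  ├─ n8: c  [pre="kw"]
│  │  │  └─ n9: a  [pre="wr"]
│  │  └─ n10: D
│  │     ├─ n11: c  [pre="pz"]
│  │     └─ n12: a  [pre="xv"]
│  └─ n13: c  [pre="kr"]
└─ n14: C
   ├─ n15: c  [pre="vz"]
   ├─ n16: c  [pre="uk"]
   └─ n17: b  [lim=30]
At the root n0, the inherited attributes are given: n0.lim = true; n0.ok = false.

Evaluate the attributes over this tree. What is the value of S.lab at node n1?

1. n0.lim = true  [given at root]
2. n0.ok = false  [given at root]
3. n1.lim = true  [S₀.ok or S₀.lim]
4. n1.ok = true  [S₀.lim == true]
5. n2.key = 2  [2]
6. n2.depth = "rk"  ["rk"]
7. n2.env = 29  [29]
8. n3.lim = 5  [terminal]
9. n2.hot = 18  [A.env + A.key - 13]
10. n5.lim = true  [true]
11. n5.ok = true  [true]
12. n6.pre = "ym"  [terminal]
13. n5.lab = -4  [len(c.pre) - 6]
14. n5.live = "ymx"  [c.pre ++ "x"]
15. n7.lim = true  [true]
16. n7.ok = false  [S₀.lab > -4]
17. n8.pre = "kw"  [terminal]
18. n9.pre = "wr"  [terminal]
19. n7.lab = 27  [27]
20. n7.live = "ywr"  ["y" ++ a.pre]
21. n11.pre = "pz"  [terminal]
22. n12.pre = "xv"  [terminal]
23. n10.pre = 16  [len(a.pre) + 14]
24. n10.env = 15  [15]
25. n10.sig = 18  [len(c.pre) + 16]
26. n4.pre = 12  [len(S₀.live) + 9]
27. n4.env = 16  [D₁.pre]
28. n4.sig = 15  [D₁.sig * 3 - 39]
29. n13.pre = "kr"  [terminal]
30. n1.lab = 3  [D.sig - 12]
31. n1.live = "rkr"  ["r" ++ c.pre]
32. n14.ok = "rkrv"  [S₁.live ++ "v"]
33. n14.cnt = true  [S₁.lab > 2]
34. n14.tag = true  [S₁.lab > 2]
35. n15.pre = "vz"  [terminal]
36. n16.pre = "uk"  [terminal]
37. n17.lim = 30  [terminal]
38. n14.lim = true  [b.lim > 29]
39. n0.lab = 14  [14]
40. n0.live = "rkrn"  [S₁.live ++ "n"]

3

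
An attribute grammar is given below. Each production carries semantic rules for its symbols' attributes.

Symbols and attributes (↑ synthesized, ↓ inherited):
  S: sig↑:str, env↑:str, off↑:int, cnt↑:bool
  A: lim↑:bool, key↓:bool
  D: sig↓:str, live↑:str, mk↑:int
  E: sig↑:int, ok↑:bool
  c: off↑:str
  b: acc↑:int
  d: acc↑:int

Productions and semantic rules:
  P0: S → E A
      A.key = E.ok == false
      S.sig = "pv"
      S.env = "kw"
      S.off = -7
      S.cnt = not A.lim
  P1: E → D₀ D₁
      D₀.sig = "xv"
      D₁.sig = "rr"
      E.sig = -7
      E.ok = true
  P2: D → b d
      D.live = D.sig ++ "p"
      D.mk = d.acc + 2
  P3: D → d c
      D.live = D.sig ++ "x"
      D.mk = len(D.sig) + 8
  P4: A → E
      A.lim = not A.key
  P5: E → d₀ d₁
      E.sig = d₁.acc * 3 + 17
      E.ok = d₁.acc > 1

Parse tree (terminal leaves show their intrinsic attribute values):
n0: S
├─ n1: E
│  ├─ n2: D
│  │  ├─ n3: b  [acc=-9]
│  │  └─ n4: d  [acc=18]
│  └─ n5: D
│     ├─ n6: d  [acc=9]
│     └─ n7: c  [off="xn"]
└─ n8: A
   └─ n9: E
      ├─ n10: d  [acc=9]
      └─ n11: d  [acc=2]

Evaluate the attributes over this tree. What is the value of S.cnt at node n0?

1. n2.sig = "xv"  ["xv"]
2. n3.acc = -9  [terminal]
3. n4.acc = 18  [terminal]
4. n2.live = "xvp"  [D.sig ++ "p"]
5. n2.mk = 20  [d.acc + 2]
6. n5.sig = "rr"  ["rr"]
7. n6.acc = 9  [terminal]
8. n7.off = "xn"  [terminal]
9. n5.live = "rrx"  [D.sig ++ "x"]
10. n5.mk = 10  [len(D.sig) + 8]
11. n1.sig = -7  [-7]
12. n1.ok = true  [true]
13. n8.key = false  [E.ok == false]
14. n10.acc = 9  [terminal]
15. n11.acc = 2  [terminal]
16. n9.sig = 23  [d₁.acc * 3 + 17]
17. n9.ok = true  [d₁.acc > 1]
18. n8.lim = true  [not A.key]
19. n0.sig = "pv"  ["pv"]
20. n0.env = "kw"  ["kw"]
21. n0.off = -7  [-7]
22. n0.cnt = false  [not A.lim]

false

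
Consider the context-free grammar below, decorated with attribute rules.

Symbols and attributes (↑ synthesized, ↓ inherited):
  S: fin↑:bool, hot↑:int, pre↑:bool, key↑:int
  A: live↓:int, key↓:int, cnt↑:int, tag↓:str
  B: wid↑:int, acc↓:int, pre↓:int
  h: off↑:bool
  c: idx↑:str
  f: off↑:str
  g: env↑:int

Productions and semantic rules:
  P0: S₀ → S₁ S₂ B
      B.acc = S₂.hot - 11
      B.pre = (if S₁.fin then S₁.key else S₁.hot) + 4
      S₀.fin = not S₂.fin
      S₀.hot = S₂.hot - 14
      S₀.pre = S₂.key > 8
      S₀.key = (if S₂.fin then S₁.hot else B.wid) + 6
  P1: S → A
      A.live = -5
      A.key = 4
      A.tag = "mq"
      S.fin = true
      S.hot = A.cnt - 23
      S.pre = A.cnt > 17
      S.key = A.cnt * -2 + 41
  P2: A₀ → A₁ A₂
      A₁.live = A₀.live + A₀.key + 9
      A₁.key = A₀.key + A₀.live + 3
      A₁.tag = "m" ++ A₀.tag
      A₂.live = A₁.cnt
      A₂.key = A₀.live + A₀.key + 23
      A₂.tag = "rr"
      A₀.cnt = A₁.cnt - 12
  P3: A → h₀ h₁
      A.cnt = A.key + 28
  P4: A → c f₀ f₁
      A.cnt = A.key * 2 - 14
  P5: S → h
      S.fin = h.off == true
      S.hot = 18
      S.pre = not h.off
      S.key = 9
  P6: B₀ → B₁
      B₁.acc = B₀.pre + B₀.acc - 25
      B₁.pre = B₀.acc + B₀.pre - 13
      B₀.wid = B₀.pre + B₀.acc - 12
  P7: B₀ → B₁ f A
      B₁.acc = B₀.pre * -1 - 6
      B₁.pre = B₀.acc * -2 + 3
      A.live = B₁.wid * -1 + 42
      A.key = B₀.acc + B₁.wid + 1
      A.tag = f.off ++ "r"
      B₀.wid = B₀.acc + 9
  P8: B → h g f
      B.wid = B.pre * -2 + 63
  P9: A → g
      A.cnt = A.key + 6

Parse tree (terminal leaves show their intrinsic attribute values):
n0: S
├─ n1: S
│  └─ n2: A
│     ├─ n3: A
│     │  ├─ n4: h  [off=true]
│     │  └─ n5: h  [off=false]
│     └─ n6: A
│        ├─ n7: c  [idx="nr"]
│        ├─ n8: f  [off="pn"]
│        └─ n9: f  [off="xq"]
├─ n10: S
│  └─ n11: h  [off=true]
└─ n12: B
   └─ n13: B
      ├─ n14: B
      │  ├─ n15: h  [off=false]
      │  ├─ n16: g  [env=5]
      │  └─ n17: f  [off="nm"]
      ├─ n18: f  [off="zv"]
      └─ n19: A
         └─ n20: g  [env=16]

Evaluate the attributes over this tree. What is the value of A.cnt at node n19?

1. n2.live = -5  [-5]
2. n2.key = 4  [4]
3. n2.tag = "mq"  ["mq"]
4. n3.live = 8  [A₀.live + A₀.key + 9]
5. n3.key = 2  [A₀.key + A₀.live + 3]
6. n3.tag = "mmq"  ["m" ++ A₀.tag]
7. n4.off = true  [terminal]
8. n5.off = false  [terminal]
9. n3.cnt = 30  [A.key + 28]
10. n6.live = 30  [A₁.cnt]
11. n6.key = 22  [A₀.live + A₀.key + 23]
12. n6.tag = "rr"  ["rr"]
13. n7.idx = "nr"  [terminal]
14. n8.off = "pn"  [terminal]
15. n9.off = "xq"  [terminal]
16. n6.cnt = 30  [A.key * 2 - 14]
17. n2.cnt = 18  [A₁.cnt - 12]
18. n1.fin = true  [true]
19. n1.hot = -5  [A.cnt - 23]
20. n1.pre = true  [A.cnt > 17]
21. n1.key = 5  [A.cnt * -2 + 41]
22. n11.off = true  [terminal]
23. n10.fin = true  [h.off == true]
24. n10.hot = 18  [18]
25. n10.pre = false  [not h.off]
26. n10.key = 9  [9]
27. n12.acc = 7  [S₂.hot - 11]
28. n12.pre = 9  [(if S₁.fin then S₁.key else S₁.hot) + 4]
29. n13.acc = -9  [B₀.pre + B₀.acc - 25]
30. n13.pre = 3  [B₀.acc + B₀.pre - 13]
31. n14.acc = -9  [B₀.pre * -1 - 6]
32. n14.pre = 21  [B₀.acc * -2 + 3]
33. n15.off = false  [terminal]
34. n16.env = 5  [terminal]
35. n17.off = "nm"  [terminal]
36. n14.wid = 21  [B.pre * -2 + 63]
37. n18.off = "zv"  [terminal]
38. n19.live = 21  [B₁.wid * -1 + 42]
39. n19.key = 13  [B₀.acc + B₁.wid + 1]
40. n19.tag = "zvr"  [f.off ++ "r"]
41. n20.env = 16  [terminal]
42. n19.cnt = 19  [A.key + 6]
43. n13.wid = 0  [B₀.acc + 9]
44. n12.wid = 4  [B₀.pre + B₀.acc - 12]
45. n0.fin = false  [not S₂.fin]
46. n0.hot = 4  [S₂.hot - 14]
47. n0.pre = true  [S₂.key > 8]
48. n0.key = 1  [(if S₂.fin then S₁.hot else B.wid) + 6]

19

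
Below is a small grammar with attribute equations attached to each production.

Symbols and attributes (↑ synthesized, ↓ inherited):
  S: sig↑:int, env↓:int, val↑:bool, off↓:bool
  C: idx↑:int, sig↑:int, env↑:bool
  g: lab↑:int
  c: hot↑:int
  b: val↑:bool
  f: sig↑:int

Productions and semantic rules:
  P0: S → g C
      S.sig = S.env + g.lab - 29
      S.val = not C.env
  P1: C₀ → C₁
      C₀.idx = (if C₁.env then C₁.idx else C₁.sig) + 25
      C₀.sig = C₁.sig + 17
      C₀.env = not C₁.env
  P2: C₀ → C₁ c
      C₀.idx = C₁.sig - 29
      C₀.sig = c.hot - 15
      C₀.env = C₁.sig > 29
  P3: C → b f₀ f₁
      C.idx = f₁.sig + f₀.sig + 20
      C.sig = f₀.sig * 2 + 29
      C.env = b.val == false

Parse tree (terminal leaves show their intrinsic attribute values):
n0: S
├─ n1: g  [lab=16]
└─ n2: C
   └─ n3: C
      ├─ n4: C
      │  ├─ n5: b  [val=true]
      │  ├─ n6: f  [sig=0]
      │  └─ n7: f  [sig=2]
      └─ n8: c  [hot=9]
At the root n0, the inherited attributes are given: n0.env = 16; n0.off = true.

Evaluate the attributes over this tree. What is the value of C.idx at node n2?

19

1. n0.env = 16  [given at root]
2. n0.off = true  [given at root]
3. n1.lab = 16  [terminal]
4. n5.val = true  [terminal]
5. n6.sig = 0  [terminal]
6. n7.sig = 2  [terminal]
7. n4.idx = 22  [f₁.sig + f₀.sig + 20]
8. n4.sig = 29  [f₀.sig * 2 + 29]
9. n4.env = false  [b.val == false]
10. n8.hot = 9  [terminal]
11. n3.idx = 0  [C₁.sig - 29]
12. n3.sig = -6  [c.hot - 15]
13. n3.env = false  [C₁.sig > 29]
14. n2.idx = 19  [(if C₁.env then C₁.idx else C₁.sig) + 25]
15. n2.sig = 11  [C₁.sig + 17]
16. n2.env = true  [not C₁.env]
17. n0.sig = 3  [S.env + g.lab - 29]
18. n0.val = false  [not C.env]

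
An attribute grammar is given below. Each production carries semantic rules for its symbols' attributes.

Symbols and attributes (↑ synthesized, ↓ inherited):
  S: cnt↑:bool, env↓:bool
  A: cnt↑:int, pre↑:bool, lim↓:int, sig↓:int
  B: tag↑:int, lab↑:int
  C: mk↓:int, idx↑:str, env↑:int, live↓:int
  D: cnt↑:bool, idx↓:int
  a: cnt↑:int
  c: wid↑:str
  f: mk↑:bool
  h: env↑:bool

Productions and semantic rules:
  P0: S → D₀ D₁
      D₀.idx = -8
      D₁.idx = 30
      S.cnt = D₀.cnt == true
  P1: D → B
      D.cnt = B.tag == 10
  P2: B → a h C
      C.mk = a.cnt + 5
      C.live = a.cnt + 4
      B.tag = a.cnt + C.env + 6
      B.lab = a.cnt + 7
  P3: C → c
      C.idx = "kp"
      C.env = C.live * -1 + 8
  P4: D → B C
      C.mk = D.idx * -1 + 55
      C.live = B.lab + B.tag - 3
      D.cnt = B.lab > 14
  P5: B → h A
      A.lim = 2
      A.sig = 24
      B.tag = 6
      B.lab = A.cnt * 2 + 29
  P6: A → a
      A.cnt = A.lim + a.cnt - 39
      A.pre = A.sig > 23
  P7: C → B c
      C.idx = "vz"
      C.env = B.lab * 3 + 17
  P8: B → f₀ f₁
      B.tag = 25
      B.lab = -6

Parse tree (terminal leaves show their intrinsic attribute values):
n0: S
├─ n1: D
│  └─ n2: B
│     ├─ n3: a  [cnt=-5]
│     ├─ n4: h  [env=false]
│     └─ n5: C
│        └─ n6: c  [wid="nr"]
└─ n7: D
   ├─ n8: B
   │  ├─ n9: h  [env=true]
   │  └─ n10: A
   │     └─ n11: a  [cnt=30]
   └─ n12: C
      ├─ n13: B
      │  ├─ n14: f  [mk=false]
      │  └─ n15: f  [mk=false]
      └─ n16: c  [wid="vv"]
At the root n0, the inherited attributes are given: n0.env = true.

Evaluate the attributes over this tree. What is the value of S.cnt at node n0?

1. n0.env = true  [given at root]
2. n1.idx = -8  [-8]
3. n3.cnt = -5  [terminal]
4. n4.env = false  [terminal]
5. n5.mk = 0  [a.cnt + 5]
6. n5.live = -1  [a.cnt + 4]
7. n6.wid = "nr"  [terminal]
8. n5.idx = "kp"  ["kp"]
9. n5.env = 9  [C.live * -1 + 8]
10. n2.tag = 10  [a.cnt + C.env + 6]
11. n2.lab = 2  [a.cnt + 7]
12. n1.cnt = true  [B.tag == 10]
13. n7.idx = 30  [30]
14. n9.env = true  [terminal]
15. n10.lim = 2  [2]
16. n10.sig = 24  [24]
17. n11.cnt = 30  [terminal]
18. n10.cnt = -7  [A.lim + a.cnt - 39]
19. n10.pre = true  [A.sig > 23]
20. n8.tag = 6  [6]
21. n8.lab = 15  [A.cnt * 2 + 29]
22. n12.mk = 25  [D.idx * -1 + 55]
23. n12.live = 18  [B.lab + B.tag - 3]
24. n14.mk = false  [terminal]
25. n15.mk = false  [terminal]
26. n13.tag = 25  [25]
27. n13.lab = -6  [-6]
28. n16.wid = "vv"  [terminal]
29. n12.idx = "vz"  ["vz"]
30. n12.env = -1  [B.lab * 3 + 17]
31. n7.cnt = true  [B.lab > 14]
32. n0.cnt = true  [D₀.cnt == true]

true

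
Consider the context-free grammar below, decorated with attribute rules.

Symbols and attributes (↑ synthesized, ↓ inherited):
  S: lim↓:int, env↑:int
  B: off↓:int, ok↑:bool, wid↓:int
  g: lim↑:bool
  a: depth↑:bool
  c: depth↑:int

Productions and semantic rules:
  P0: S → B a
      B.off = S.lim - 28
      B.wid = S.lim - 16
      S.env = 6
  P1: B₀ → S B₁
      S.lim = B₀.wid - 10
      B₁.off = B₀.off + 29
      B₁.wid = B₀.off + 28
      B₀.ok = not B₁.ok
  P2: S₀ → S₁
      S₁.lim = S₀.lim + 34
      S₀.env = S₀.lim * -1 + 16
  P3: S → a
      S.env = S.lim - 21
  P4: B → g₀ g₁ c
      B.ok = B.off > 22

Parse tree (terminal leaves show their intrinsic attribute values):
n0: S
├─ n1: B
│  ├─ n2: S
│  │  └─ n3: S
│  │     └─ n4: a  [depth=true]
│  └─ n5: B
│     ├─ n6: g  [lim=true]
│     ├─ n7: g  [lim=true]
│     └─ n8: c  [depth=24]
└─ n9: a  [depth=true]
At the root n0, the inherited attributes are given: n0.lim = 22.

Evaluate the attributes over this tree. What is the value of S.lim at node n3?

30

1. n0.lim = 22  [given at root]
2. n1.off = -6  [S.lim - 28]
3. n1.wid = 6  [S.lim - 16]
4. n2.lim = -4  [B₀.wid - 10]
5. n3.lim = 30  [S₀.lim + 34]
6. n4.depth = true  [terminal]
7. n3.env = 9  [S.lim - 21]
8. n2.env = 20  [S₀.lim * -1 + 16]
9. n5.off = 23  [B₀.off + 29]
10. n5.wid = 22  [B₀.off + 28]
11. n6.lim = true  [terminal]
12. n7.lim = true  [terminal]
13. n8.depth = 24  [terminal]
14. n5.ok = true  [B.off > 22]
15. n1.ok = false  [not B₁.ok]
16. n9.depth = true  [terminal]
17. n0.env = 6  [6]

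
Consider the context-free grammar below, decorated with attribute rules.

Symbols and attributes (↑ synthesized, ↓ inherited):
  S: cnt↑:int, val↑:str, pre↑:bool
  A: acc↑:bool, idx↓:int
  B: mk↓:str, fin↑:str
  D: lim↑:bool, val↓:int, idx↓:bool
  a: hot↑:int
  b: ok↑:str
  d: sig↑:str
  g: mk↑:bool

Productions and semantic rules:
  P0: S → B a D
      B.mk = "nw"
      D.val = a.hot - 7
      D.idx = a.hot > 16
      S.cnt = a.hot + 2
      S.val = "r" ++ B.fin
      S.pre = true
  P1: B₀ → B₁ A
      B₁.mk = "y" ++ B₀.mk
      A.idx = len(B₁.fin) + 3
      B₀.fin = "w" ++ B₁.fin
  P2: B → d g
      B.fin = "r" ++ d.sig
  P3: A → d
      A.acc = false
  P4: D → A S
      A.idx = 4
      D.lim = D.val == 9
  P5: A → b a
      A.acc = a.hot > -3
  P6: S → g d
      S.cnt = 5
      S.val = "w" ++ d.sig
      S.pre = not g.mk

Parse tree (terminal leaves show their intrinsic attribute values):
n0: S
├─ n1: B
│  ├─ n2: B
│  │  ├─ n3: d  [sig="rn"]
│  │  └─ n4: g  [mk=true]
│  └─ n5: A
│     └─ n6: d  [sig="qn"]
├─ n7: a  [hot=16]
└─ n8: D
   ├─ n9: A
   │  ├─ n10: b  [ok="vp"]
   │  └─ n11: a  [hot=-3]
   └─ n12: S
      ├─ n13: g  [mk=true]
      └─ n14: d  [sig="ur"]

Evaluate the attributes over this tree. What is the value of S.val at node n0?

1. n1.mk = "nw"  ["nw"]
2. n2.mk = "ynw"  ["y" ++ B₀.mk]
3. n3.sig = "rn"  [terminal]
4. n4.mk = true  [terminal]
5. n2.fin = "rrn"  ["r" ++ d.sig]
6. n5.idx = 6  [len(B₁.fin) + 3]
7. n6.sig = "qn"  [terminal]
8. n5.acc = false  [false]
9. n1.fin = "wrrn"  ["w" ++ B₁.fin]
10. n7.hot = 16  [terminal]
11. n8.val = 9  [a.hot - 7]
12. n8.idx = false  [a.hot > 16]
13. n9.idx = 4  [4]
14. n10.ok = "vp"  [terminal]
15. n11.hot = -3  [terminal]
16. n9.acc = false  [a.hot > -3]
17. n13.mk = true  [terminal]
18. n14.sig = "ur"  [terminal]
19. n12.cnt = 5  [5]
20. n12.val = "wur"  ["w" ++ d.sig]
21. n12.pre = false  [not g.mk]
22. n8.lim = true  [D.val == 9]
23. n0.cnt = 18  [a.hot + 2]
24. n0.val = "rwrrn"  ["r" ++ B.fin]
25. n0.pre = true  [true]

"rwrrn"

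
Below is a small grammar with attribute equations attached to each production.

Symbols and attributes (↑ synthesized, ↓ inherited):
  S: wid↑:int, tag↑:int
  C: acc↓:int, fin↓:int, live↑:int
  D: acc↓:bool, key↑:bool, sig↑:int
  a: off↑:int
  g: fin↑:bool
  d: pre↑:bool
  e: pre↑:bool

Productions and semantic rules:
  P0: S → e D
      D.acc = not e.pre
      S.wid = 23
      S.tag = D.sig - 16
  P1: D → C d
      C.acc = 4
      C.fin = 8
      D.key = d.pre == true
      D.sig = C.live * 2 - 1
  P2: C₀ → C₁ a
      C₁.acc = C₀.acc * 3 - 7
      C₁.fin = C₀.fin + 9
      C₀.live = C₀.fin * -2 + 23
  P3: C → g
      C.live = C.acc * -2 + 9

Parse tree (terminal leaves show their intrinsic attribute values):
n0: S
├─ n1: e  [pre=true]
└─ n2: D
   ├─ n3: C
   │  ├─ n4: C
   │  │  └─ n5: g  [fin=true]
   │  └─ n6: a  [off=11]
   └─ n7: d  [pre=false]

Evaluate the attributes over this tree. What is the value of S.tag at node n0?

-3

1. n1.pre = true  [terminal]
2. n2.acc = false  [not e.pre]
3. n3.acc = 4  [4]
4. n3.fin = 8  [8]
5. n4.acc = 5  [C₀.acc * 3 - 7]
6. n4.fin = 17  [C₀.fin + 9]
7. n5.fin = true  [terminal]
8. n4.live = -1  [C.acc * -2 + 9]
9. n6.off = 11  [terminal]
10. n3.live = 7  [C₀.fin * -2 + 23]
11. n7.pre = false  [terminal]
12. n2.key = false  [d.pre == true]
13. n2.sig = 13  [C.live * 2 - 1]
14. n0.wid = 23  [23]
15. n0.tag = -3  [D.sig - 16]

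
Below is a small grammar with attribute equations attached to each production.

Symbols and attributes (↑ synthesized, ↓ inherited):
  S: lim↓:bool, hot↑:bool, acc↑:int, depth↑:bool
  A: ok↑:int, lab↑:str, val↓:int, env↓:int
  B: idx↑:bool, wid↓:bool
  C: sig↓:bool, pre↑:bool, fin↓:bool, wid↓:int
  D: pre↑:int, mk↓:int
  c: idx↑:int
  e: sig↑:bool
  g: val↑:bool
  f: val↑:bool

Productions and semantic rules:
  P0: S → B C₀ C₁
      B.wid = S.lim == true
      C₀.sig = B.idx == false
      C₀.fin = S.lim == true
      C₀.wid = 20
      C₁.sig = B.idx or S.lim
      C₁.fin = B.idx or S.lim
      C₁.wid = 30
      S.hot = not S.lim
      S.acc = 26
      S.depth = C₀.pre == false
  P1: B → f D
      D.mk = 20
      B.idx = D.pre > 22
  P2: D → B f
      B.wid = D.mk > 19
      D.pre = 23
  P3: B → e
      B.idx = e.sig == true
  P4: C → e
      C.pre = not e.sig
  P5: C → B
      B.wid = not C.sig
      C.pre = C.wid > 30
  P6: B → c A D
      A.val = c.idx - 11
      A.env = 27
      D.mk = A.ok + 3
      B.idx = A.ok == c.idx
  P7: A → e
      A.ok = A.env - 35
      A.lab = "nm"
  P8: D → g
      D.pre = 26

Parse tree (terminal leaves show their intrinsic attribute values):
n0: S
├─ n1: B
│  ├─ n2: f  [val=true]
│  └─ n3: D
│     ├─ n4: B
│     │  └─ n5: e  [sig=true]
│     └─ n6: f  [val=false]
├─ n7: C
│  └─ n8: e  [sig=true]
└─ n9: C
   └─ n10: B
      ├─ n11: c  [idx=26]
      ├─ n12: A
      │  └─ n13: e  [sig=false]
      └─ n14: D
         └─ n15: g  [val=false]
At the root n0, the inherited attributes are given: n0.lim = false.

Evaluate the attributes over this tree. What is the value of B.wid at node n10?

1. n0.lim = false  [given at root]
2. n1.wid = false  [S.lim == true]
3. n2.val = true  [terminal]
4. n3.mk = 20  [20]
5. n4.wid = true  [D.mk > 19]
6. n5.sig = true  [terminal]
7. n4.idx = true  [e.sig == true]
8. n6.val = false  [terminal]
9. n3.pre = 23  [23]
10. n1.idx = true  [D.pre > 22]
11. n7.sig = false  [B.idx == false]
12. n7.fin = false  [S.lim == true]
13. n7.wid = 20  [20]
14. n8.sig = true  [terminal]
15. n7.pre = false  [not e.sig]
16. n9.sig = true  [B.idx or S.lim]
17. n9.fin = true  [B.idx or S.lim]
18. n9.wid = 30  [30]
19. n10.wid = false  [not C.sig]
20. n11.idx = 26  [terminal]
21. n12.val = 15  [c.idx - 11]
22. n12.env = 27  [27]
23. n13.sig = false  [terminal]
24. n12.ok = -8  [A.env - 35]
25. n12.lab = "nm"  ["nm"]
26. n14.mk = -5  [A.ok + 3]
27. n15.val = false  [terminal]
28. n14.pre = 26  [26]
29. n10.idx = false  [A.ok == c.idx]
30. n9.pre = false  [C.wid > 30]
31. n0.hot = true  [not S.lim]
32. n0.acc = 26  [26]
33. n0.depth = true  [C₀.pre == false]

false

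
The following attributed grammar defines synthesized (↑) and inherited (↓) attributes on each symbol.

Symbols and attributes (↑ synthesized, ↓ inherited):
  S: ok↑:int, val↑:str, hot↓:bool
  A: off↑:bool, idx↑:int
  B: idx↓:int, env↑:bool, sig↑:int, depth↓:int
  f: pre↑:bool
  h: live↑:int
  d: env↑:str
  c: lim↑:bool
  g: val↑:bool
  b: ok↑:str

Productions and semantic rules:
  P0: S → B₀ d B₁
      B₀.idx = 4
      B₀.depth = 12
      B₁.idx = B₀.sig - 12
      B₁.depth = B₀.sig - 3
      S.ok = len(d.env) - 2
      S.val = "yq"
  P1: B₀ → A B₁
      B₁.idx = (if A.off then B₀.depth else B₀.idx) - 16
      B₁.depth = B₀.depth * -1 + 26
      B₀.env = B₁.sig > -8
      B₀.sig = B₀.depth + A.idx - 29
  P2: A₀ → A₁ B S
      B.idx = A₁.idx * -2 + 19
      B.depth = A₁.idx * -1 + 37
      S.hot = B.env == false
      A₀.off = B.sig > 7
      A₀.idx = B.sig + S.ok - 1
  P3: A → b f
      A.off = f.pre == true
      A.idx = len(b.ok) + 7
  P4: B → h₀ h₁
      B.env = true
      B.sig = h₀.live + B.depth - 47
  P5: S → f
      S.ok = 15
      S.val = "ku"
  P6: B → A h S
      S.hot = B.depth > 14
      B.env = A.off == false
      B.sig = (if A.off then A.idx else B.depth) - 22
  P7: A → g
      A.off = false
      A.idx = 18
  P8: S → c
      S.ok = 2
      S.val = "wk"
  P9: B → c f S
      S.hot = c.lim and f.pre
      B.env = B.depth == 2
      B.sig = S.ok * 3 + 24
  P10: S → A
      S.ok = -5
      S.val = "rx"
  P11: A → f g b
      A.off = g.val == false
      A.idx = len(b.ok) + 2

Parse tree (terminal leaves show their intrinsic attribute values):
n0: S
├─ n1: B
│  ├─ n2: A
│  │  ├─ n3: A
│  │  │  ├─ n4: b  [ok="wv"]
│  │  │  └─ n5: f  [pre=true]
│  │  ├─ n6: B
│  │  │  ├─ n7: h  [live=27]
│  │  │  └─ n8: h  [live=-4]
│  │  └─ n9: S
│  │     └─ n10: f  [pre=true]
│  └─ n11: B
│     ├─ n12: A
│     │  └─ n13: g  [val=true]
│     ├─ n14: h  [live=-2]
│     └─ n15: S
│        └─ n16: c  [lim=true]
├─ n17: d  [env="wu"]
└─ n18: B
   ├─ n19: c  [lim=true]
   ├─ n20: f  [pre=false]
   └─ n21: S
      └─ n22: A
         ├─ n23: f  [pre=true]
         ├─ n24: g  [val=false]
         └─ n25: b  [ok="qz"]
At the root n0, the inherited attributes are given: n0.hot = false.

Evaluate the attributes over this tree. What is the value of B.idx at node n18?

1. n0.hot = false  [given at root]
2. n1.idx = 4  [4]
3. n1.depth = 12  [12]
4. n4.ok = "wv"  [terminal]
5. n5.pre = true  [terminal]
6. n3.off = true  [f.pre == true]
7. n3.idx = 9  [len(b.ok) + 7]
8. n6.idx = 1  [A₁.idx * -2 + 19]
9. n6.depth = 28  [A₁.idx * -1 + 37]
10. n7.live = 27  [terminal]
11. n8.live = -4  [terminal]
12. n6.env = true  [true]
13. n6.sig = 8  [h₀.live + B.depth - 47]
14. n9.hot = false  [B.env == false]
15. n10.pre = true  [terminal]
16. n9.ok = 15  [15]
17. n9.val = "ku"  ["ku"]
18. n2.off = true  [B.sig > 7]
19. n2.idx = 22  [B.sig + S.ok - 1]
20. n11.idx = -4  [(if A.off then B₀.depth else B₀.idx) - 16]
21. n11.depth = 14  [B₀.depth * -1 + 26]
22. n13.val = true  [terminal]
23. n12.off = false  [false]
24. n12.idx = 18  [18]
25. n14.live = -2  [terminal]
26. n15.hot = false  [B.depth > 14]
27. n16.lim = true  [terminal]
28. n15.ok = 2  [2]
29. n15.val = "wk"  ["wk"]
30. n11.env = true  [A.off == false]
31. n11.sig = -8  [(if A.off then A.idx else B.depth) - 22]
32. n1.env = false  [B₁.sig > -8]
33. n1.sig = 5  [B₀.depth + A.idx - 29]
34. n17.env = "wu"  [terminal]
35. n18.idx = -7  [B₀.sig - 12]
36. n18.depth = 2  [B₀.sig - 3]
37. n19.lim = true  [terminal]
38. n20.pre = false  [terminal]
39. n21.hot = false  [c.lim and f.pre]
40. n23.pre = true  [terminal]
41. n24.val = false  [terminal]
42. n25.ok = "qz"  [terminal]
43. n22.off = true  [g.val == false]
44. n22.idx = 4  [len(b.ok) + 2]
45. n21.ok = -5  [-5]
46. n21.val = "rx"  ["rx"]
47. n18.env = true  [B.depth == 2]
48. n18.sig = 9  [S.ok * 3 + 24]
49. n0.ok = 0  [len(d.env) - 2]
50. n0.val = "yq"  ["yq"]

-7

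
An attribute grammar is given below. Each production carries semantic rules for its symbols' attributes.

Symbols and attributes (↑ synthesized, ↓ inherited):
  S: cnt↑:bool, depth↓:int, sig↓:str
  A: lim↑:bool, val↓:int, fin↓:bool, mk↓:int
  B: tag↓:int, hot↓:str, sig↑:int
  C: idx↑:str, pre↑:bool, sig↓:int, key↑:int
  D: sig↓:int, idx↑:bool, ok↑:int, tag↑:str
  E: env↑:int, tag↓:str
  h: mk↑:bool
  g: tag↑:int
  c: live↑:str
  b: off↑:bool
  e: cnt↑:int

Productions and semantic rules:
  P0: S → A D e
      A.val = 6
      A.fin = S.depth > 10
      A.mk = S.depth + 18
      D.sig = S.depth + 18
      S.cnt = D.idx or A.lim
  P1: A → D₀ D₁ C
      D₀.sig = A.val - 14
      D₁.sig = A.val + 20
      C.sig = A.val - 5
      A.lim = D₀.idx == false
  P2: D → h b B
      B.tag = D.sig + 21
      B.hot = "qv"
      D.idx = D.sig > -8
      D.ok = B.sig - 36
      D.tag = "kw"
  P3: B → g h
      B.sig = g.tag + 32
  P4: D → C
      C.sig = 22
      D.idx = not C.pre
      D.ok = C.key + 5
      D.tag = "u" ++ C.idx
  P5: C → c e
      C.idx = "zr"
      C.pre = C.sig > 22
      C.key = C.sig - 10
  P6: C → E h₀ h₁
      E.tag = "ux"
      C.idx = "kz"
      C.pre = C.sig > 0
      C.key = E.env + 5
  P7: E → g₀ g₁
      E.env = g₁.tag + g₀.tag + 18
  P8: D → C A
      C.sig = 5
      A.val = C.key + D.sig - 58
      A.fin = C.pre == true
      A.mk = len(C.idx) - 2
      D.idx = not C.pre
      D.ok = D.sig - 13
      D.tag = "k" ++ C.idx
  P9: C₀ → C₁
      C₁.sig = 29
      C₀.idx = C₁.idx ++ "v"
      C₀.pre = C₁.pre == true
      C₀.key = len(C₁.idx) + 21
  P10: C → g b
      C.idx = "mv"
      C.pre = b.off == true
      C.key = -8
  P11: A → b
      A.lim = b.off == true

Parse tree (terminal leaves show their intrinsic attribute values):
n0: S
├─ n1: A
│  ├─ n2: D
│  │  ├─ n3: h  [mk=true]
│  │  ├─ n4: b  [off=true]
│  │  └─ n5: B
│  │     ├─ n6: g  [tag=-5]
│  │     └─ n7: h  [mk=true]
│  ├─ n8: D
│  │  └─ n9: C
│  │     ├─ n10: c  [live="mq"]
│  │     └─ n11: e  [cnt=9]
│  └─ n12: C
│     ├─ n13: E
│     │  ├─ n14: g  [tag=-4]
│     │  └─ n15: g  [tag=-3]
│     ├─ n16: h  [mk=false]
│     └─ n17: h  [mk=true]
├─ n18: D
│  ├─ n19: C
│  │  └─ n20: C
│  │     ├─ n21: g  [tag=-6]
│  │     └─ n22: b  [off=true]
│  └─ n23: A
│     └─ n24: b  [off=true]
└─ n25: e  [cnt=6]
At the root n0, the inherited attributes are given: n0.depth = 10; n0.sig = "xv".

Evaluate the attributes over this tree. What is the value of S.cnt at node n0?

true

1. n0.depth = 10  [given at root]
2. n0.sig = "xv"  [given at root]
3. n1.val = 6  [6]
4. n1.fin = false  [S.depth > 10]
5. n1.mk = 28  [S.depth + 18]
6. n2.sig = -8  [A.val - 14]
7. n3.mk = true  [terminal]
8. n4.off = true  [terminal]
9. n5.tag = 13  [D.sig + 21]
10. n5.hot = "qv"  ["qv"]
11. n6.tag = -5  [terminal]
12. n7.mk = true  [terminal]
13. n5.sig = 27  [g.tag + 32]
14. n2.idx = false  [D.sig > -8]
15. n2.ok = -9  [B.sig - 36]
16. n2.tag = "kw"  ["kw"]
17. n8.sig = 26  [A.val + 20]
18. n9.sig = 22  [22]
19. n10.live = "mq"  [terminal]
20. n11.cnt = 9  [terminal]
21. n9.idx = "zr"  ["zr"]
22. n9.pre = false  [C.sig > 22]
23. n9.key = 12  [C.sig - 10]
24. n8.idx = true  [not C.pre]
25. n8.ok = 17  [C.key + 5]
26. n8.tag = "uzr"  ["u" ++ C.idx]
27. n12.sig = 1  [A.val - 5]
28. n13.tag = "ux"  ["ux"]
29. n14.tag = -4  [terminal]
30. n15.tag = -3  [terminal]
31. n13.env = 11  [g₁.tag + g₀.tag + 18]
32. n16.mk = false  [terminal]
33. n17.mk = true  [terminal]
34. n12.idx = "kz"  ["kz"]
35. n12.pre = true  [C.sig > 0]
36. n12.key = 16  [E.env + 5]
37. n1.lim = true  [D₀.idx == false]
38. n18.sig = 28  [S.depth + 18]
39. n19.sig = 5  [5]
40. n20.sig = 29  [29]
41. n21.tag = -6  [terminal]
42. n22.off = true  [terminal]
43. n20.idx = "mv"  ["mv"]
44. n20.pre = true  [b.off == true]
45. n20.key = -8  [-8]
46. n19.idx = "mvv"  [C₁.idx ++ "v"]
47. n19.pre = true  [C₁.pre == true]
48. n19.key = 23  [len(C₁.idx) + 21]
49. n23.val = -7  [C.key + D.sig - 58]
50. n23.fin = true  [C.pre == true]
51. n23.mk = 1  [len(C.idx) - 2]
52. n24.off = true  [terminal]
53. n23.lim = true  [b.off == true]
54. n18.idx = false  [not C.pre]
55. n18.ok = 15  [D.sig - 13]
56. n18.tag = "kmvv"  ["k" ++ C.idx]
57. n25.cnt = 6  [terminal]
58. n0.cnt = true  [D.idx or A.lim]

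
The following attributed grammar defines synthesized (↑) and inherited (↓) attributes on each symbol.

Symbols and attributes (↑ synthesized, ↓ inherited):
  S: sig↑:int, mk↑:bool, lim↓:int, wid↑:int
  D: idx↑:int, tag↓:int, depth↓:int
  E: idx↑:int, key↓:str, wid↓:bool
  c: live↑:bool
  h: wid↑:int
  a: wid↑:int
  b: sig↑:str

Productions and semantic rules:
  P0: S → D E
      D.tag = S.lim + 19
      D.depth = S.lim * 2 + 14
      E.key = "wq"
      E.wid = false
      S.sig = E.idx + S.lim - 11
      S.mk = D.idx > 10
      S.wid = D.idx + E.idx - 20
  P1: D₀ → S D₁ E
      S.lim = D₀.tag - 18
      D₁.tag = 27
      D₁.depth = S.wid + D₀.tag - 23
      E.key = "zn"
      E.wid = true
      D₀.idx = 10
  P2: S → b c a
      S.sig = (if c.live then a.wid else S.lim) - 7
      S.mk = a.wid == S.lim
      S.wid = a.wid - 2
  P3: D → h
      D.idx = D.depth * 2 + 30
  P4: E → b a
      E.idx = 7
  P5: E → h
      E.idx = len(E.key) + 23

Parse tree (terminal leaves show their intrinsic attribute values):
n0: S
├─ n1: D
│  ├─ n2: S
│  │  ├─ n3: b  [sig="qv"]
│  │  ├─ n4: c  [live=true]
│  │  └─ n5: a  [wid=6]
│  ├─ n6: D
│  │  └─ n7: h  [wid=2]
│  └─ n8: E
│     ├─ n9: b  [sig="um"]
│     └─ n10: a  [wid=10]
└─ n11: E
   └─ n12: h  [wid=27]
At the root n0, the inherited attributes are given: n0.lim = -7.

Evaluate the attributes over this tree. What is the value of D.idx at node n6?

1. n0.lim = -7  [given at root]
2. n1.tag = 12  [S.lim + 19]
3. n1.depth = 0  [S.lim * 2 + 14]
4. n2.lim = -6  [D₀.tag - 18]
5. n3.sig = "qv"  [terminal]
6. n4.live = true  [terminal]
7. n5.wid = 6  [terminal]
8. n2.sig = -1  [(if c.live then a.wid else S.lim) - 7]
9. n2.mk = false  [a.wid == S.lim]
10. n2.wid = 4  [a.wid - 2]
11. n6.tag = 27  [27]
12. n6.depth = -7  [S.wid + D₀.tag - 23]
13. n7.wid = 2  [terminal]
14. n6.idx = 16  [D.depth * 2 + 30]
15. n8.key = "zn"  ["zn"]
16. n8.wid = true  [true]
17. n9.sig = "um"  [terminal]
18. n10.wid = 10  [terminal]
19. n8.idx = 7  [7]
20. n1.idx = 10  [10]
21. n11.key = "wq"  ["wq"]
22. n11.wid = false  [false]
23. n12.wid = 27  [terminal]
24. n11.idx = 25  [len(E.key) + 23]
25. n0.sig = 7  [E.idx + S.lim - 11]
26. n0.mk = false  [D.idx > 10]
27. n0.wid = 15  [D.idx + E.idx - 20]

16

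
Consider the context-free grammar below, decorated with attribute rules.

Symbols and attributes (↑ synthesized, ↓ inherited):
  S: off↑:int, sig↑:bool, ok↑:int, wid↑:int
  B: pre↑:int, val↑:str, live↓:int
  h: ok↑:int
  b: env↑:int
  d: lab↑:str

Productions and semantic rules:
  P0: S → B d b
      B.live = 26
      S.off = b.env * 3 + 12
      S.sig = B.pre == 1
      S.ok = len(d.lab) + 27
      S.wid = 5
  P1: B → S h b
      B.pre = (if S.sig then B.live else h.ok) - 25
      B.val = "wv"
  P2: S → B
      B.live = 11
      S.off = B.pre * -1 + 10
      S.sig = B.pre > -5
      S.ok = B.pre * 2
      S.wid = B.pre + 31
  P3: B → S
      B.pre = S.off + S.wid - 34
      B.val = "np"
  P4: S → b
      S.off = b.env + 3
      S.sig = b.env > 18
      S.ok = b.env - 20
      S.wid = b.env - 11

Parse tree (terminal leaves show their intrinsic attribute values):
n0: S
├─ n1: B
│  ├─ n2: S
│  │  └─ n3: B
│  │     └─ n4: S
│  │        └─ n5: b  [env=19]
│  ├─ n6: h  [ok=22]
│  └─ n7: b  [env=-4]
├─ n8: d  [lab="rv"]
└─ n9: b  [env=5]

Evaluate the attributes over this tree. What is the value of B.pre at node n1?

1. n1.live = 26  [26]
2. n3.live = 11  [11]
3. n5.env = 19  [terminal]
4. n4.off = 22  [b.env + 3]
5. n4.sig = true  [b.env > 18]
6. n4.ok = -1  [b.env - 20]
7. n4.wid = 8  [b.env - 11]
8. n3.pre = -4  [S.off + S.wid - 34]
9. n3.val = "np"  ["np"]
10. n2.off = 14  [B.pre * -1 + 10]
11. n2.sig = true  [B.pre > -5]
12. n2.ok = -8  [B.pre * 2]
13. n2.wid = 27  [B.pre + 31]
14. n6.ok = 22  [terminal]
15. n7.env = -4  [terminal]
16. n1.pre = 1  [(if S.sig then B.live else h.ok) - 25]
17. n1.val = "wv"  ["wv"]
18. n8.lab = "rv"  [terminal]
19. n9.env = 5  [terminal]
20. n0.off = 27  [b.env * 3 + 12]
21. n0.sig = true  [B.pre == 1]
22. n0.ok = 29  [len(d.lab) + 27]
23. n0.wid = 5  [5]

1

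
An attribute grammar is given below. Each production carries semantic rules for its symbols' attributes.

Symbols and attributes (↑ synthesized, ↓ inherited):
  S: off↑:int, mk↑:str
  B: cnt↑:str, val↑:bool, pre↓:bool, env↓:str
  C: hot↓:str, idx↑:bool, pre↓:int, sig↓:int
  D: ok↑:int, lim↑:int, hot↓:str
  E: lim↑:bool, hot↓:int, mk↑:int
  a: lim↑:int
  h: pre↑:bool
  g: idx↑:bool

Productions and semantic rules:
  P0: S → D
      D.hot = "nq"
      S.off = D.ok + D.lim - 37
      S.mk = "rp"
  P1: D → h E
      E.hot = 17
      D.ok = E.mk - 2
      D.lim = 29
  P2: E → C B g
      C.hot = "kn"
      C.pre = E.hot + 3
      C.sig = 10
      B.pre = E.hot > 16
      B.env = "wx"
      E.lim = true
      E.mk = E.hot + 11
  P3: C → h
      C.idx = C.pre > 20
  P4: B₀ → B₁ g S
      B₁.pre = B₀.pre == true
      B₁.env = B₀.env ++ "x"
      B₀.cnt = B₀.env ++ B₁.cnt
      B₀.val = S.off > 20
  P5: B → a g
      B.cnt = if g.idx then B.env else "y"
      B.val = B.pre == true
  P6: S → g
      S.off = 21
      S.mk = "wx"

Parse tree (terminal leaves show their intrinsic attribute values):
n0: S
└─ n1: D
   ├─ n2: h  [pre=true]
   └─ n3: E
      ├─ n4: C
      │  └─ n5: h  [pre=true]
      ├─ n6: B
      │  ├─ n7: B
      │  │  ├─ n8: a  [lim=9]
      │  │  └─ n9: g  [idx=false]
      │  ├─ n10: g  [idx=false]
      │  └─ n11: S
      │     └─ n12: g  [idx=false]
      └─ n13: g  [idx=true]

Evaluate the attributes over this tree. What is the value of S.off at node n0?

1. n1.hot = "nq"  ["nq"]
2. n2.pre = true  [terminal]
3. n3.hot = 17  [17]
4. n4.hot = "kn"  ["kn"]
5. n4.pre = 20  [E.hot + 3]
6. n4.sig = 10  [10]
7. n5.pre = true  [terminal]
8. n4.idx = false  [C.pre > 20]
9. n6.pre = true  [E.hot > 16]
10. n6.env = "wx"  ["wx"]
11. n7.pre = true  [B₀.pre == true]
12. n7.env = "wxx"  [B₀.env ++ "x"]
13. n8.lim = 9  [terminal]
14. n9.idx = false  [terminal]
15. n7.cnt = "y"  [if g.idx then B.env else "y"]
16. n7.val = true  [B.pre == true]
17. n10.idx = false  [terminal]
18. n12.idx = false  [terminal]
19. n11.off = 21  [21]
20. n11.mk = "wx"  ["wx"]
21. n6.cnt = "wxy"  [B₀.env ++ B₁.cnt]
22. n6.val = true  [S.off > 20]
23. n13.idx = true  [terminal]
24. n3.lim = true  [true]
25. n3.mk = 28  [E.hot + 11]
26. n1.ok = 26  [E.mk - 2]
27. n1.lim = 29  [29]
28. n0.off = 18  [D.ok + D.lim - 37]
29. n0.mk = "rp"  ["rp"]

18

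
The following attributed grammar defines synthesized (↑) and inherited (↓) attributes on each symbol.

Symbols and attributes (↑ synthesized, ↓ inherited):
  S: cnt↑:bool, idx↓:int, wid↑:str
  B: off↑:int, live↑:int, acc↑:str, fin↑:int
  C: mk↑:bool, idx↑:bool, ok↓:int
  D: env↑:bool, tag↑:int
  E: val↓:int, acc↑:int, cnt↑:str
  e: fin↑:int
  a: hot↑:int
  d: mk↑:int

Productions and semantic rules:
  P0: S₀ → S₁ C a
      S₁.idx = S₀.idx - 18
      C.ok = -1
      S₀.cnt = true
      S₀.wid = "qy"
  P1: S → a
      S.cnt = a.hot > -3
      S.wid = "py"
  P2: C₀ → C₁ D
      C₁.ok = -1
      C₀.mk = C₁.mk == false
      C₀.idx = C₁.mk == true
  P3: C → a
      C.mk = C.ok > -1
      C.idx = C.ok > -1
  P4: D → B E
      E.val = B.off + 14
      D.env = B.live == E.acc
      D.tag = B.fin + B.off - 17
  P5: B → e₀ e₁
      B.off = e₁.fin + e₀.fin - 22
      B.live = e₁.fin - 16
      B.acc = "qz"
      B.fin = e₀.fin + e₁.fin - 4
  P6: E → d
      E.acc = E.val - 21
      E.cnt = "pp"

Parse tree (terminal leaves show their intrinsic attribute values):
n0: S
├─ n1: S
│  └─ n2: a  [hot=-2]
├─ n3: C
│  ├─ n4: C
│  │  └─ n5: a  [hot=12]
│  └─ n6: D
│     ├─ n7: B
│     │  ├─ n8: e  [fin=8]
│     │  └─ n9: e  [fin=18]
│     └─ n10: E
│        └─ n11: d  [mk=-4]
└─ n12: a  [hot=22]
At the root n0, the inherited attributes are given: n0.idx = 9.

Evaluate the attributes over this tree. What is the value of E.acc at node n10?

1. n0.idx = 9  [given at root]
2. n1.idx = -9  [S₀.idx - 18]
3. n2.hot = -2  [terminal]
4. n1.cnt = true  [a.hot > -3]
5. n1.wid = "py"  ["py"]
6. n3.ok = -1  [-1]
7. n4.ok = -1  [-1]
8. n5.hot = 12  [terminal]
9. n4.mk = false  [C.ok > -1]
10. n4.idx = false  [C.ok > -1]
11. n8.fin = 8  [terminal]
12. n9.fin = 18  [terminal]
13. n7.off = 4  [e₁.fin + e₀.fin - 22]
14. n7.live = 2  [e₁.fin - 16]
15. n7.acc = "qz"  ["qz"]
16. n7.fin = 22  [e₀.fin + e₁.fin - 4]
17. n10.val = 18  [B.off + 14]
18. n11.mk = -4  [terminal]
19. n10.acc = -3  [E.val - 21]
20. n10.cnt = "pp"  ["pp"]
21. n6.env = false  [B.live == E.acc]
22. n6.tag = 9  [B.fin + B.off - 17]
23. n3.mk = true  [C₁.mk == false]
24. n3.idx = false  [C₁.mk == true]
25. n12.hot = 22  [terminal]
26. n0.cnt = true  [true]
27. n0.wid = "qy"  ["qy"]

-3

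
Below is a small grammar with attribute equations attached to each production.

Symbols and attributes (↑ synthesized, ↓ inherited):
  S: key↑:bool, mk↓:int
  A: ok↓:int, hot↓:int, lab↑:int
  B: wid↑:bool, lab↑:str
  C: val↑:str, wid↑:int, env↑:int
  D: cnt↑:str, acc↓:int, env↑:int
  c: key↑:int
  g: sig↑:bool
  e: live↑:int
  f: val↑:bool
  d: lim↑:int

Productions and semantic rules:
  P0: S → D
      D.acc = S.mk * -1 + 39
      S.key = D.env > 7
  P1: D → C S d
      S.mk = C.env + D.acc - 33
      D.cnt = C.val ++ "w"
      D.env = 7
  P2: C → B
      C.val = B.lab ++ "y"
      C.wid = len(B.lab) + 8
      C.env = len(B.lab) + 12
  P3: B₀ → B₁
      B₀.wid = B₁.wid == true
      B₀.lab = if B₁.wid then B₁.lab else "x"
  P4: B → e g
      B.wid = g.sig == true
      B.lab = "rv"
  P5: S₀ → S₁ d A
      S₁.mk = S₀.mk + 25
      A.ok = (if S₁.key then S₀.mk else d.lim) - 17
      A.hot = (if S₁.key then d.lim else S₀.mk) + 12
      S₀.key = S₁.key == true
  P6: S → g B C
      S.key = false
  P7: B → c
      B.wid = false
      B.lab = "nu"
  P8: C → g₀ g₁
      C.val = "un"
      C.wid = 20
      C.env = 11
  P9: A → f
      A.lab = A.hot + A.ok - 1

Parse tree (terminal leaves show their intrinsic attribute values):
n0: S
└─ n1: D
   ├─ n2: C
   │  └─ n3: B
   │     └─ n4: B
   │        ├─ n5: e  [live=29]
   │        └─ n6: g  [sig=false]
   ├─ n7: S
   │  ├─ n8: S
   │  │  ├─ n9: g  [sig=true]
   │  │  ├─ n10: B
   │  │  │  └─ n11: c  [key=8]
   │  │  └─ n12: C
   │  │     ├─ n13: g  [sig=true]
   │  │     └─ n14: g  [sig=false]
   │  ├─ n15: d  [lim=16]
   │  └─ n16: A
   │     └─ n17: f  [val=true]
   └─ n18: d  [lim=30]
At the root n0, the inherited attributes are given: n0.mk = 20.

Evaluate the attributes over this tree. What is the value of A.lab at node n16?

9

1. n0.mk = 20  [given at root]
2. n1.acc = 19  [S.mk * -1 + 39]
3. n5.live = 29  [terminal]
4. n6.sig = false  [terminal]
5. n4.wid = false  [g.sig == true]
6. n4.lab = "rv"  ["rv"]
7. n3.wid = false  [B₁.wid == true]
8. n3.lab = "x"  [if B₁.wid then B₁.lab else "x"]
9. n2.val = "xy"  [B.lab ++ "y"]
10. n2.wid = 9  [len(B.lab) + 8]
11. n2.env = 13  [len(B.lab) + 12]
12. n7.mk = -1  [C.env + D.acc - 33]
13. n8.mk = 24  [S₀.mk + 25]
14. n9.sig = true  [terminal]
15. n11.key = 8  [terminal]
16. n10.wid = false  [false]
17. n10.lab = "nu"  ["nu"]
18. n13.sig = true  [terminal]
19. n14.sig = false  [terminal]
20. n12.val = "un"  ["un"]
21. n12.wid = 20  [20]
22. n12.env = 11  [11]
23. n8.key = false  [false]
24. n15.lim = 16  [terminal]
25. n16.ok = -1  [(if S₁.key then S₀.mk else d.lim) - 17]
26. n16.hot = 11  [(if S₁.key then d.lim else S₀.mk) + 12]
27. n17.val = true  [terminal]
28. n16.lab = 9  [A.hot + A.ok - 1]
29. n7.key = false  [S₁.key == true]
30. n18.lim = 30  [terminal]
31. n1.cnt = "xyw"  [C.val ++ "w"]
32. n1.env = 7  [7]
33. n0.key = false  [D.env > 7]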